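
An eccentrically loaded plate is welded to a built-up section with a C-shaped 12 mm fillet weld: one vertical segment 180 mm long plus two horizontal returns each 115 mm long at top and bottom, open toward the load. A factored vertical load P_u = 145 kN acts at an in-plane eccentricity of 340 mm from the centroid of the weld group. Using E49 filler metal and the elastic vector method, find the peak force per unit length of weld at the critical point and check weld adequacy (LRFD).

f_max ≈ 2310 N/mm; NOT adequate

E49XX → F_EXX = 490 MPa.
Total weld length L_w = 410 mm. Treat welds as unit-width lines.
Centroid: x̄ = 2×115×57.5 / 410 = 32.26 mm from the vertical weld.
Polar moment about centroid: J = I_x + I_y = [180³/12 + 2×115×90²] + [180×32.26² + 2(115³/12 + 115×25.24²)] = 2936000 mm³.
Direct shear f_v = P/L_w = 145×10³ / 410 = 353.7 N/mm (vertical).
Torsion M = P·e = 145×10³ × 340 = 49300000 N·mm.
Critical point at (x, y) = (82.74, 90) from centroid. f_tx = M·y/J = 1511 N/mm; f_ty = M·x/J = 1389 N/mm.
Resultant f_max = √[f_tx² + (f_v + f_ty)²] = √[1511² + (353.7 + 1389)²] = 2307 N/mm.
Capacity per unit length: φr_n = 0.75 × 0.6 × 490 × (0.707 × 12) = 1871 N/mm.
2307 > 1871 → NOT adequate.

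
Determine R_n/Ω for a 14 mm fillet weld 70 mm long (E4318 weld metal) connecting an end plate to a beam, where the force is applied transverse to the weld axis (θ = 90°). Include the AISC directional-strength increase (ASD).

E43XX → F_EXX = 430 MPa.
t_e = 0.707 × 14 = 9.898 mm; A_we = 9.898 × 70 = 692.9 mm².
Directional factor: 1.0 + 0.5 sin^1.5(90°) = 1.5.
F_nw = 0.6 × 430 × 1.5 = 387 MPa.
R_n/Ω = (387 × 692.9) / 2.0 × 10⁻³ = 134.1 kN.

R_n/Ω ≈ 134 kN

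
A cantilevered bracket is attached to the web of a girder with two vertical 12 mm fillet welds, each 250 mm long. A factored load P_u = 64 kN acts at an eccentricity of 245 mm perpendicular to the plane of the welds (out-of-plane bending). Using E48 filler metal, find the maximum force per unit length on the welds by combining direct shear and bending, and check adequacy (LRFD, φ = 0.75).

f_max ≈ 763 N/mm; adequate

E48XX → F_EXX = 480 MPa.
L_w = 2 × 250 = 500 mm; section modulus (unit throat) S = 2 × L²/6 = 20830 mm².
Direct shear f_v = P/L_w = 64×10³/500 = 128 N/mm.
Moment M = P × e = 64×10³ × 245 = 15680000 N·mm; bending f_b = M/S = 752.6 N/mm.
f_max = √(f_v² + f_b²) = √(128² + 752.6²) = 763.4 N/mm.
φr_n = 0.75 × 0.6 × 480 × (0.707 × 12) = 1833 N/mm → adequate.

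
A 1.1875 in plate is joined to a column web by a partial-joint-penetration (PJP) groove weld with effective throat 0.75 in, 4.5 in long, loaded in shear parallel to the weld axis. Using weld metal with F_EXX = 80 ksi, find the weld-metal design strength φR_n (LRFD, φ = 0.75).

Effective throat (given) t_e = 0.75 in.
A_we = 0.75 × 4.5 = 3.375 in².
F_nw = 0.6 F_EXX = 48 ksi.
φR_n = 0.75 × 48 × 3.375 = 121.5 kips.

φR_n ≈ 122 kips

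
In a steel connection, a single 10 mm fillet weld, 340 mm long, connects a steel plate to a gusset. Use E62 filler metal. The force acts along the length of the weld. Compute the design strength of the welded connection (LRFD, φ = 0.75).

E62XX → F_EXX = 620 MPa.
Effective throat t_e = 0.707 × 10 = 7.07 mm.
Total length L = 340 mm; A_we = 7.07 × 340 = 2404 mm².
F_nw = 0.6 F_EXX = 0.6 × 620 = 372 MPa.
φR_n = 0.75 × 372 × 2404 × 10⁻³ = 670.7 kN.

φR_n ≈ 671 kN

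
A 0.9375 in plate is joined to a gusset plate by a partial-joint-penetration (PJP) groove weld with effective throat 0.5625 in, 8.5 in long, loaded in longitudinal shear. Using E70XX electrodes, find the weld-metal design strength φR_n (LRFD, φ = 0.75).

E70XX → F_EXX = 70 ksi.
Effective throat (given) t_e = 0.5625 in.
A_we = 0.5625 × 8.5 = 4.781 in².
F_nw = 0.6 F_EXX = 42 ksi.
φR_n = 0.75 × 42 × 4.781 = 150.6 kip.

φR_n ≈ 151 kip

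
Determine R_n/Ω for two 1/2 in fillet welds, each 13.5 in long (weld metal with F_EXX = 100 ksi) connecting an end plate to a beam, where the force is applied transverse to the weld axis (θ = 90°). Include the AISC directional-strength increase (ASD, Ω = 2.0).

R_n/Ω ≈ 430 kip

t_e = 0.707 × 0.5 = 0.3535 in; A_we = 0.3535 × 27 = 9.544 in².
Directional factor: 1.0 + 0.5 sin^1.5(90°) = 1.5.
F_nw = 0.6 × 100 × 1.5 = 90 ksi.
R_n/Ω = (90 × 9.544) / 2.0 = 429.5 kip.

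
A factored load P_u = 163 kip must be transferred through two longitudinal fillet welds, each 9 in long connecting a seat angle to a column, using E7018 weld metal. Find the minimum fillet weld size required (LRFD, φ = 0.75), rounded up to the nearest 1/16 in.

w = 7/16 in

E70XX → F_EXX = 70 ksi.
Total weld length L = 18 in.
Required throat t_e = P_u / (φ × 0.6 F_EXX × L) = 163 / (0.75 × 0.6 × 70 × 18) = 0.2875 in.
Required leg w = t_e / 0.707 = 0.4066 in → use 7/16 in.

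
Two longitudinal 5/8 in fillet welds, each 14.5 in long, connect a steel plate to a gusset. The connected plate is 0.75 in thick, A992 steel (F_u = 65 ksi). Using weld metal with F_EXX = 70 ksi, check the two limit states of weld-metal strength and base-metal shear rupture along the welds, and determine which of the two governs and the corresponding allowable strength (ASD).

R_n/Ω ≈ 269 kips (weld metal governs)

t_e = 0.707 × 0.625 = 0.4419 in; L = 29 in.
Weld metal: R_n/Ω = (1/2.0) × 0.6 × 70 × 0.4419 × 29 = 269.1 kips.
Base metal (shear rupture): R_n/Ω = (1/2.0) × 0.6 × 65 × 0.75 × 29 = 424.1 kips.
Governing: weld metal.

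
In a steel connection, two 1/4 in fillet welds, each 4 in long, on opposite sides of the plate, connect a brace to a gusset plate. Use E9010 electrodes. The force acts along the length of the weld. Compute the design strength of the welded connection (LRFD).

E90XX → F_EXX = 90 ksi.
Effective throat t_e = 0.707 × 0.25 = 0.1767 in.
Total length L = 8 in; A_we = 0.1767 × 8 = 1.414 in².
F_nw = 0.6 F_EXX = 0.6 × 90 = 54 ksi.
φR_n = 0.75 × 54 × 1.414 = 57.27 kips.

φR_n ≈ 57.3 kips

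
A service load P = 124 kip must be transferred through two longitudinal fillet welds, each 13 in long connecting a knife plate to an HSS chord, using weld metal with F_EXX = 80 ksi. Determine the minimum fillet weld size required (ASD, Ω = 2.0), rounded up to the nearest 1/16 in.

Total weld length L = 26 in.
Required throat t_e = P × Ω / (0.6 F_EXX × L) = 124 × 2.0 / (0.6 × 80 × 26) = 0.1987 in.
Required leg w = t_e / 0.707 = 0.2811 in → use 5/16 in.

w = 5/16 in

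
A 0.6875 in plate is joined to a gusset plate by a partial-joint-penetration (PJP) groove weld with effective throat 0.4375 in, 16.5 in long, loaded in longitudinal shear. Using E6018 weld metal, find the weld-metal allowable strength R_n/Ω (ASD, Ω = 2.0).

R_n/Ω ≈ 130 kip

E60XX → F_EXX = 60 ksi.
Effective throat (given) t_e = 0.4375 in.
A_we = 0.4375 × 16.5 = 7.219 in².
F_nw = 0.6 F_EXX = 36 ksi.
R_n/Ω = (36 × 7.219) / 2.0 = 129.9 kip.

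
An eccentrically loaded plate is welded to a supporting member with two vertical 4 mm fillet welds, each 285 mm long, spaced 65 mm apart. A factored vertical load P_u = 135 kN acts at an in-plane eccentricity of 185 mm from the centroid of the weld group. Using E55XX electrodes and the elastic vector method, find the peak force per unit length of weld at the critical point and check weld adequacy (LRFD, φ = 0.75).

E55XX → F_EXX = 550 MPa.
Total weld length L_w = 570 mm. Treat welds as unit-width lines.
Polar moment about centroid: J = 2[d³/12 + d(b/2)²] = 2[285³/12 + 285×32.5²] = 4460000 mm³.
Direct shear f_v = P/L_w = 135×10³ / 570 = 236.8 N/mm (vertical).
Torsion M = P·e = 135×10³ × 185 = 24975000 N·mm.
Critical point at (x, y) = (32.5, 142.5) from centroid. f_tx = M·y/J = 797.9 N/mm; f_ty = M·x/J = 182 N/mm.
Resultant f_max = √[f_tx² + (f_v + f_ty)²] = √[797.9² + (236.8 + 182)²] = 901.2 N/mm.
Capacity per unit length: φr_n = 0.75 × 0.6 × 550 × (0.707 × 4) = 699.9 N/mm.
901.2 > 699.9 → NOT adequate.

f_max ≈ 901 N/mm; NOT adequate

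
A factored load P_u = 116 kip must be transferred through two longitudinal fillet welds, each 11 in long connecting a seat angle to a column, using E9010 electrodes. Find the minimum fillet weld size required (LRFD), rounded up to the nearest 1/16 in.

E90XX → F_EXX = 90 ksi.
Total weld length L = 22 in.
Required throat t_e = P_u / (φ × 0.6 F_EXX × L) = 116 / (0.75 × 0.6 × 90 × 22) = 0.1302 in.
Required leg w = t_e / 0.707 = 0.1841 in → use 3/16 in.

w = 3/16 in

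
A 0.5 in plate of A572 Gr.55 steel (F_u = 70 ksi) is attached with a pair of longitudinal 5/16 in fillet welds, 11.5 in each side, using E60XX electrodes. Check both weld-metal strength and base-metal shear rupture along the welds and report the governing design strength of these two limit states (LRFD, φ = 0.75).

φR_n ≈ 137 kips (weld metal governs)

E60XX → F_EXX = 60 ksi.
t_e = 0.707 × 0.3125 = 0.2209 in; L = 23 in.
Weld metal: φR_n = 0.75 × 0.6 × 60 × 0.2209 × 23 = 137.2 kips.
Base metal (shear rupture): φR_n = 0.75 × 0.6 × 70 × 0.5 × 23 = 362.2 kips.
Governing: weld metal.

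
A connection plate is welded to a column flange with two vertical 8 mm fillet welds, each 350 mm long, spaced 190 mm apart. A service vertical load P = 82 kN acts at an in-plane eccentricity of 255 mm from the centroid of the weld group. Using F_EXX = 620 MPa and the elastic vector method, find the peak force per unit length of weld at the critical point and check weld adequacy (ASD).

f_max ≈ 379 N/mm; adequate

Total weld length L_w = 700 mm. Treat welds as unit-width lines.
Polar moment about centroid: J = 2[d³/12 + d(b/2)²] = 2[350³/12 + 350×95²] = 13460000 mm³.
Direct shear f_v = P/L_w = 82×10³ / 700 = 117.1 N/mm (vertical).
Torsion M = P·e = 82×10³ × 255 = 20910000 N·mm.
Critical point at (x, y) = (95, 175) from centroid. f_tx = M·y/J = 271.8 N/mm; f_ty = M·x/J = 147.5 N/mm.
Resultant f_max = √[f_tx² + (f_v + f_ty)²] = √[271.8² + (117.1 + 147.5)²] = 379.4 N/mm.
Capacity per unit length: r_n/Ω = (1/2.0) × 0.6 × 620 × (0.707 × 8) = 1052 N/mm.
379.4 ≤ 1052 → adequate.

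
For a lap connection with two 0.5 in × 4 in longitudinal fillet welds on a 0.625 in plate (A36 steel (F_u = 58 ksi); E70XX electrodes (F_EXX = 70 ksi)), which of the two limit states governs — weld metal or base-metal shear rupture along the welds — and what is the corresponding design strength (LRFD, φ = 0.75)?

t_e = 0.707 × 0.5 = 0.3535 in; L = 8 in.
Weld metal: φR_n = 0.75 × 0.6 × 70 × 0.3535 × 8 = 89.08 kips.
Base metal (shear rupture): φR_n = 0.75 × 0.6 × 58 × 0.625 × 8 = 130.5 kips.
Governing: weld metal.

φR_n ≈ 89.1 kips (weld metal governs)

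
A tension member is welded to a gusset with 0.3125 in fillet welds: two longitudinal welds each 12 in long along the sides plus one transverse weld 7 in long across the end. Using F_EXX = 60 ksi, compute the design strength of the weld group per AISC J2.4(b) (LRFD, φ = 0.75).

t_e = 0.707 × 0.3125 = 0.2209 in.
R_nwl = 0.6 × 60 × 0.2209 × 24 = 190.9 kips (longitudinal, 2 welds).
R_nwt = 0.6 × 60 × 0.2209 × 7 = 55.68 kips (transverse, base value).
(i) R_nwl + R_nwt = 246.6 kips; (ii) 0.85 R_nwl + 1.5 R_nwt = 245.8 kips.
R_n = max = 246.6 kips [governs: (i)]; φR_n = 184.9 kips.

φR_n ≈ 185 kips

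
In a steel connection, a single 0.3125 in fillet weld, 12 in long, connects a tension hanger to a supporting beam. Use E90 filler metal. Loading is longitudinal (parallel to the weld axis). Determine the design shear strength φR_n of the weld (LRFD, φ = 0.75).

φR_n ≈ 107 kips

E90XX → F_EXX = 90 ksi.
Effective throat t_e = 0.707 × 0.3125 = 0.2209 in.
Total length L = 12 in; A_we = 0.2209 × 12 = 2.651 in².
F_nw = 0.6 F_EXX = 0.6 × 90 = 54 ksi.
φR_n = 0.75 × 54 × 2.651 = 107.4 kips.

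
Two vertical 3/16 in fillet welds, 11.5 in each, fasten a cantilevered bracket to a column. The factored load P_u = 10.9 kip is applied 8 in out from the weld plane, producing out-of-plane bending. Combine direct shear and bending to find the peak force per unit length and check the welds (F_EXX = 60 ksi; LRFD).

f_max ≈ 2.03 kip/in; adequate

L_w = 2 × 11.5 = 23 in; section modulus (unit throat) S = 2 × L²/6 = 44.08 in².
Direct shear f_v = P/L_w = 10.9/23 = 0.4739 kip/in.
Moment M = P × e = 10.9 × 8 = 87.2 kip·in; bending f_b = M/S = 1.978 kip/in.
f_max = √(f_v² + f_b²) = √(0.4739² + 1.978²) = 2.034 kip/in.
φr_n = 0.75 × 0.6 × 60 × (0.707 × 0.1875) = 3.579 kip/in → adequate.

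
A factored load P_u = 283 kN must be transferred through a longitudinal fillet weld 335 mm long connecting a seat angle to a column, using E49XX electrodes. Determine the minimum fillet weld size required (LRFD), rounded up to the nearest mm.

E49XX → F_EXX = 490 MPa.
Total weld length L = 335 mm.
Required throat t_e = P_u / (φ × 0.6 F_EXX × L) = 283 / (0.75 × 0.6 × 490 × 335 × 10⁻³) = 3.831 mm.
Required leg w = t_e / 0.707 = 5.419 mm → use 6 mm.

w = 6 mm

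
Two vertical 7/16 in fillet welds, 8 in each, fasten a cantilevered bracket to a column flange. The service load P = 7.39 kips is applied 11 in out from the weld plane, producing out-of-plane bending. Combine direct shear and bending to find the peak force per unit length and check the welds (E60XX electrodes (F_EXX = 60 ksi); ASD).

f_max ≈ 3.84 kip/in; adequate

L_w = 2 × 8 = 16 in; section modulus (unit throat) S = 2 × L²/6 = 21.33 in².
Direct shear f_v = P/L_w = 7.39/16 = 0.4619 kip/in.
Moment M = P × e = 7.39 × 11 = 81.29 kip·in; bending f_b = M/S = 3.81 kip/in.
f_max = √(f_v² + f_b²) = √(0.4619² + 3.81²) = 3.838 kip/in.
r_n/Ω = (1/2.0) × 0.6 × 60 × (0.707 × 0.4375) = 5.568 kip/in → adequate.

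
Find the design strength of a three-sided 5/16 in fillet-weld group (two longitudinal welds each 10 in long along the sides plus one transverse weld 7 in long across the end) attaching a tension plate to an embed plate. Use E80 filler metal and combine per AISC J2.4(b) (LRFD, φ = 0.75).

E80XX → F_EXX = 80 ksi.
t_e = 0.707 × 0.3125 = 0.2209 in.
R_nwl = 0.6 × 80 × 0.2209 × 20 = 212.1 kips (longitudinal, 2 welds).
R_nwt = 0.6 × 80 × 0.2209 × 7 = 74.23 kips (transverse, base value).
(i) R_nwl + R_nwt = 286.3 kips; (ii) 0.85 R_nwl + 1.5 R_nwt = 291.6 kips.
R_n = max = 291.6 kips [governs: (ii)]; φR_n = 218.7 kips.

φR_n ≈ 219 kips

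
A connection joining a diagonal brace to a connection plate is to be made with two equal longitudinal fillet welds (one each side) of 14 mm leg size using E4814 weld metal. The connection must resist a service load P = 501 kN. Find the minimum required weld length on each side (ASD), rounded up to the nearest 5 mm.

E48XX → F_EXX = 480 MPa.
Throat t_e = 0.707 × 14 = 9.898 mm.
r_n/Ω = (0.6 × 480 × 9.898) / 2.0 = 1425 N/mm = 1.425 kN/mm.
L_req = P / (r_n/Ω) = 501 / 1.425 = 351.5 mm total.
Per side: 351.5 / 2 = 175.8 mm.
Round up → use L = 180 mm on each side.

L = 180 mm on each side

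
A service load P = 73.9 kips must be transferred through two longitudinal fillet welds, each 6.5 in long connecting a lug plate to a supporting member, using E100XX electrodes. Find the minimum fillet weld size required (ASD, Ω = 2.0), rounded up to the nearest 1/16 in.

E100XX → F_EXX = 100 ksi.
Total weld length L = 13 in.
Required throat t_e = P × Ω / (0.6 F_EXX × L) = 73.9 × 2.0 / (0.6 × 100 × 13) = 0.1895 in.
Required leg w = t_e / 0.707 = 0.268 in → use 5/16 in.

w = 5/16 in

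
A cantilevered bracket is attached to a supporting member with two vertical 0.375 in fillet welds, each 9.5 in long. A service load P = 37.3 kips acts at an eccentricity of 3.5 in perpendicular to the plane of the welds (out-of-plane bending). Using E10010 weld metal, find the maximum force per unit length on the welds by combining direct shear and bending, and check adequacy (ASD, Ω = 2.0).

E100XX → F_EXX = 100 ksi.
L_w = 2 × 9.5 = 19 in; section modulus (unit throat) S = 2 × L²/6 = 30.08 in².
Direct shear f_v = P/L_w = 37.3/19 = 1.963 kip/in.
Moment M = P × e = 37.3 × 3.5 = 130.55 kip·in; bending f_b = M/S = 4.34 kip/in.
f_max = √(f_v² + f_b²) = √(1.963² + 4.34²) = 4.763 kip/in.
r_n/Ω = (1/2.0) × 0.6 × 100 × (0.707 × 0.375) = 7.954 kip/in → adequate.

f_max ≈ 4.76 kip/in; adequate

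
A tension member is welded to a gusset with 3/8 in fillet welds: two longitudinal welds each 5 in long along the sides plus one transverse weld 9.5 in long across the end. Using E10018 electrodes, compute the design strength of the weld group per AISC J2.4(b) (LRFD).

φR_n ≈ 271 kips

E100XX → F_EXX = 100 ksi.
t_e = 0.707 × 0.375 = 0.2651 in.
R_nwl = 0.6 × 100 × 0.2651 × 10 = 159.1 kips (longitudinal, 2 welds).
R_nwt = 0.6 × 100 × 0.2651 × 9.5 = 151.1 kips (transverse, base value).
(i) R_nwl + R_nwt = 310.2 kips; (ii) 0.85 R_nwl + 1.5 R_nwt = 361.9 kips.
R_n = max = 361.9 kips [governs: (ii)]; φR_n = 271.4 kips.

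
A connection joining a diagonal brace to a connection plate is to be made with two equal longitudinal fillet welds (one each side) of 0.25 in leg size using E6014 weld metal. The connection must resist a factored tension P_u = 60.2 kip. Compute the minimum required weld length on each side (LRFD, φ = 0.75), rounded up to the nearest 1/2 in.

L = 6.5 in on each side

E60XX → F_EXX = 60 ksi.
Throat t_e = 0.707 × 0.25 = 0.1767 in.
φr_n = 0.75 × 0.6 × 60 × 0.1767 = 4.772 kip/in.
L_req = P_u / φr_n = 60.2 / 4.772 = 12.61 in total.
Per side: 12.61 / 2 = 6.307 in.
Round up → use L = 6.5 in on each side.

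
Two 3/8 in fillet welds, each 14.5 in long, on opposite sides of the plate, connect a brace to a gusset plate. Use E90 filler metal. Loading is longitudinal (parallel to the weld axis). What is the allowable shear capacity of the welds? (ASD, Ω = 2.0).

R_n/Ω ≈ 208 kips

E90XX → F_EXX = 90 ksi.
Effective throat t_e = 0.707 × 0.375 = 0.2651 in.
Total length L = 29 in; A_we = 0.2651 × 29 = 7.689 in².
F_nw = 0.6 F_EXX = 0.6 × 90 = 54 ksi.
R_n = 54 × 7.689 = 415.2 kips; R_n/Ω = 415.2/2.0 = 207.6 kips.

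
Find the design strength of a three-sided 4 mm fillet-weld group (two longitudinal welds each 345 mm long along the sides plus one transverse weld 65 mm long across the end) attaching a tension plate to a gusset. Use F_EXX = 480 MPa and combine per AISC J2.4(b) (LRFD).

t_e = 0.707 × 4 = 2.828 mm.
R_nwl = 0.6 × 480 × 2.828 × 690 × 10⁻³ = 562 kN (longitudinal, 2 welds).
R_nwt = 0.6 × 480 × 2.828 × 65 × 10⁻³ = 52.94 kN (transverse, base value).
(i) R_nwl + R_nwt = 614.9 kN; (ii) 0.85 R_nwl + 1.5 R_nwt = 557.1 kN.
R_n = max = 614.9 kN [governs: (i)]; φR_n = 461.2 kN.

φR_n ≈ 461 kN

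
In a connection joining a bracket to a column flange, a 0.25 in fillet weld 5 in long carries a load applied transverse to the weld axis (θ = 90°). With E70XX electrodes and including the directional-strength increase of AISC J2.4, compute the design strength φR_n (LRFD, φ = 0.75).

φR_n ≈ 41.8 kips

E70XX → F_EXX = 70 ksi.
t_e = 0.707 × 0.25 = 0.1767 in; A_we = 0.1767 × 5 = 0.8837 in².
Directional factor: 1.0 + 0.5 sin^1.5(90°) = 1.5.
F_nw = 0.6 × 70 × 1.5 = 63 ksi.
φR_n = 0.75 × 63 × 0.8837 = 41.76 kips.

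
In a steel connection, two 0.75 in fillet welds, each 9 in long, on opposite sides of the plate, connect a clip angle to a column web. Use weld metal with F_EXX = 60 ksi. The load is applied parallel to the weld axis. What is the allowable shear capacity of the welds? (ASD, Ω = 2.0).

R_n/Ω ≈ 172 kip

Effective throat t_e = 0.707 × 0.75 = 0.5302 in.
Total length L = 18 in; A_we = 0.5302 × 18 = 9.544 in².
F_nw = 0.6 F_EXX = 0.6 × 60 = 36 ksi.
R_n = 36 × 9.544 = 343.6 kip; R_n/Ω = 343.6/2.0 = 171.8 kip.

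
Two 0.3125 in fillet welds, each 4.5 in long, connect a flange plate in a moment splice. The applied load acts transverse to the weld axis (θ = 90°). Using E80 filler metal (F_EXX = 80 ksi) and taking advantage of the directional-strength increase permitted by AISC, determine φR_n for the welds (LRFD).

φR_n ≈ 107 kip

t_e = 0.707 × 0.3125 = 0.2209 in; A_we = 0.2209 × 9 = 1.988 in².
Directional factor: 1.0 + 0.5 sin^1.5(90°) = 1.5.
F_nw = 0.6 × 80 × 1.5 = 72 ksi.
φR_n = 0.75 × 72 × 1.988 = 107.4 kip.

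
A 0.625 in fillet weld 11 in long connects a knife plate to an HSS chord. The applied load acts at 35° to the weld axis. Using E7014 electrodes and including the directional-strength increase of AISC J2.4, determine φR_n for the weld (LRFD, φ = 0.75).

φR_n ≈ 186 kips

E70XX → F_EXX = 70 ksi.
t_e = 0.707 × 0.625 = 0.4419 in; A_we = 0.4419 × 11 = 4.861 in².
Directional factor: 1.0 + 0.5 sin^1.5(35°) = 1.217.
F_nw = 0.6 × 70 × 1.217 = 51.12 ksi.
φR_n = 0.75 × 51.12 × 4.861 = 186.4 kips.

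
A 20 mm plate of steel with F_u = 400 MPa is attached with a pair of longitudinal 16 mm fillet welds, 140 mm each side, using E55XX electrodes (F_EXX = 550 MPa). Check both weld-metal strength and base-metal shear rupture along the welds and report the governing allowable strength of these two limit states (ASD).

t_e = 0.707 × 16 = 11.31 mm; L = 280 mm.
Weld metal: R_n/Ω = (1/2.0) × 0.6 × 550 × 11.31 × 280 × 10⁻³ = 522.6 kN.
Base metal (shear rupture): R_n/Ω = (1/2.0) × 0.6 × 400 × 20 × 280 × 10⁻³ = 672 kN.
Governing: weld metal.

R_n/Ω ≈ 523 kN (weld metal governs)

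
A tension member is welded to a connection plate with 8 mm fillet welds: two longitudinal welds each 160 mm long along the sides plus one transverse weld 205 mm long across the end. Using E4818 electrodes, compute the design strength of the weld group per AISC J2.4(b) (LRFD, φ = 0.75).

E48XX → F_EXX = 480 MPa.
t_e = 0.707 × 8 = 5.656 mm.
R_nwl = 0.6 × 480 × 5.656 × 320 × 10⁻³ = 521.3 kN (longitudinal, 2 welds).
R_nwt = 0.6 × 480 × 5.656 × 205 × 10⁻³ = 333.9 kN (transverse, base value).
(i) R_nwl + R_nwt = 855.2 kN; (ii) 0.85 R_nwl + 1.5 R_nwt = 944 kN.
R_n = max = 944 kN [governs: (ii)]; φR_n = 708 kN.

φR_n ≈ 708 kN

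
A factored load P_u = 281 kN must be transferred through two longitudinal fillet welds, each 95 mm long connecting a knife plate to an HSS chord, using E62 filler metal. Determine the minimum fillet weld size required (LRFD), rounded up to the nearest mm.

w = 8 mm

E62XX → F_EXX = 620 MPa.
Total weld length L = 190 mm.
Required throat t_e = P_u / (φ × 0.6 F_EXX × L) = 281 / (0.75 × 0.6 × 620 × 190 × 10⁻³) = 5.301 mm.
Required leg w = t_e / 0.707 = 7.498 mm → use 8 mm.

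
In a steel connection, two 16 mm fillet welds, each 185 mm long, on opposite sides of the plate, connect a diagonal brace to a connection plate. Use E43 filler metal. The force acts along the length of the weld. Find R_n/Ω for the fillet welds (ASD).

E43XX → F_EXX = 430 MPa.
Effective throat t_e = 0.707 × 16 = 11.31 mm.
Total length L = 370 mm; A_we = 11.31 × 370 = 4185 mm².
F_nw = 0.6 F_EXX = 0.6 × 430 = 258 MPa.
R_n = 258 × 4185 × 10⁻³ = 1080 kN; R_n/Ω = 1080/2.0 = 539.9 kN.

R_n/Ω ≈ 540 kN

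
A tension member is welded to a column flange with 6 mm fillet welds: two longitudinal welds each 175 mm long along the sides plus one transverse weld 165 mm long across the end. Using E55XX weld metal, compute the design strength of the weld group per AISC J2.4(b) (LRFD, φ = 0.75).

φR_n ≈ 572 kN

E55XX → F_EXX = 550 MPa.
t_e = 0.707 × 6 = 4.242 mm.
R_nwl = 0.6 × 550 × 4.242 × 350 × 10⁻³ = 490 kN (longitudinal, 2 welds).
R_nwt = 0.6 × 550 × 4.242 × 165 × 10⁻³ = 231 kN (transverse, base value).
(i) R_nwl + R_nwt = 720.9 kN; (ii) 0.85 R_nwl + 1.5 R_nwt = 762.9 kN.
R_n = max = 762.9 kN [governs: (ii)]; φR_n = 572.2 kN.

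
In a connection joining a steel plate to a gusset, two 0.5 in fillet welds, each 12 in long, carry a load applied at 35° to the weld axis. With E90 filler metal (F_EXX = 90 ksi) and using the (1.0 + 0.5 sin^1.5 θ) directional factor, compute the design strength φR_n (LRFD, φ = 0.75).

t_e = 0.707 × 0.5 = 0.3535 in; A_we = 0.3535 × 24 = 8.484 in².
Directional factor: 1.0 + 0.5 sin^1.5(35°) = 1.217.
F_nw = 0.6 × 90 × 1.217 = 65.73 ksi.
φR_n = 0.75 × 65.73 × 8.484 = 418.2 kip.

φR_n ≈ 418 kip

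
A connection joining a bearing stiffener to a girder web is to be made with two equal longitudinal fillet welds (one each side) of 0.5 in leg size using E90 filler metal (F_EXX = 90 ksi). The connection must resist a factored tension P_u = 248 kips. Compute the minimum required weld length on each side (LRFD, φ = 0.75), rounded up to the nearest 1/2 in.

L = 9 in on each side

Throat t_e = 0.707 × 0.5 = 0.3535 in.
φr_n = 0.75 × 0.6 × 90 × 0.3535 = 14.32 kips/in.
L_req = P_u / φr_n = 248 / 14.32 = 17.32 in total.
Per side: 17.32 / 2 = 8.661 in.
Round up → use L = 9 in on each side.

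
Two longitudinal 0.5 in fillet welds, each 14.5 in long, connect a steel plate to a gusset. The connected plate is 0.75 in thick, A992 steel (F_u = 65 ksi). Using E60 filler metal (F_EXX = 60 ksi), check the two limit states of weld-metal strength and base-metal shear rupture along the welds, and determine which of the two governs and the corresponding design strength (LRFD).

φR_n ≈ 277 kip (weld metal governs)

t_e = 0.707 × 0.5 = 0.3535 in; L = 29 in.
Weld metal: φR_n = 0.75 × 0.6 × 60 × 0.3535 × 29 = 276.8 kip.
Base metal (shear rupture): φR_n = 0.75 × 0.6 × 65 × 0.75 × 29 = 636.2 kip.
Governing: weld metal.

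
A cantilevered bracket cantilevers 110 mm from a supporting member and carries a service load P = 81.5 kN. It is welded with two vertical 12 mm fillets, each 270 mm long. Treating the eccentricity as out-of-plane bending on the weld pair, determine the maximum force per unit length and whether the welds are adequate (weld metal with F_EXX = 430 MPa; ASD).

f_max ≈ 399 N/mm; adequate

L_w = 2 × 270 = 540 mm; section modulus (unit throat) S = 2 × L²/6 = 24300 mm².
Direct shear f_v = P/L_w = 81.5×10³/540 = 150.9 N/mm.
Moment M = P × e = 81.5×10³ × 110 = 8965000 N·mm; bending f_b = M/S = 368.9 N/mm.
f_max = √(f_v² + f_b²) = √(150.9² + 368.9²) = 398.6 N/mm.
r_n/Ω = (1/2.0) × 0.6 × 430 × (0.707 × 12) = 1094 N/mm → adequate.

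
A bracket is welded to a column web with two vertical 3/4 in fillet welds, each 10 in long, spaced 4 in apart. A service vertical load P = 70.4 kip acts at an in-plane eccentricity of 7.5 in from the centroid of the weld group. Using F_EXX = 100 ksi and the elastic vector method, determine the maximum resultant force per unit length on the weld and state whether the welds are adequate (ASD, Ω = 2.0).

f_max ≈ 13.2 kip/in; adequate

Total weld length L_w = 20 in. Treat welds as unit-width lines.
Polar moment about centroid: J = 2[d³/12 + d(b/2)²] = 2[10³/12 + 10×2²] = 246.7 in³.
Direct shear f_v = P/L_w = 70.4 / 20 = 3.52 kip/in (vertical).
Torsion M = P·e = 70.4 × 7.5 = 528 kip·in.
Critical point at (x, y) = (2, 5) from centroid. f_tx = M·y/J = 10.7 kip/in; f_ty = M·x/J = 4.281 kip/in.
Resultant f_max = √[f_tx² + (f_v + f_ty)²] = √[10.7² + (3.52 + 4.281)²] = 13.24 kip/in.
Capacity per unit length: r_n/Ω = (1/2.0) × 0.6 × 100 × (0.707 × 0.75) = 15.91 kip/in.
13.24 ≤ 15.91 → adequate.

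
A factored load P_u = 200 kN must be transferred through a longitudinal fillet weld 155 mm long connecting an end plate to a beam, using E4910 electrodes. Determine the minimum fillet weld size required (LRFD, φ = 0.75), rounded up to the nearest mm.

E49XX → F_EXX = 490 MPa.
Total weld length L = 155 mm.
Required throat t_e = P_u / (φ × 0.6 F_EXX × L) = 200 / (0.75 × 0.6 × 490 × 155 × 10⁻³) = 5.852 mm.
Required leg w = t_e / 0.707 = 8.277 mm → use 9 mm.

w = 9 mm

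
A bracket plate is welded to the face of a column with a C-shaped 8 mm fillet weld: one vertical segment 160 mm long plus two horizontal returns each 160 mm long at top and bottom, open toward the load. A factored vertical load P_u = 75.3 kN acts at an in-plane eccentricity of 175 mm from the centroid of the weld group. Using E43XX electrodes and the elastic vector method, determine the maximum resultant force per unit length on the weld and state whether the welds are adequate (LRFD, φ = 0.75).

E43XX → F_EXX = 430 MPa.
Total weld length L_w = 480 mm. Treat welds as unit-width lines.
Centroid: x̄ = 2×160×80 / 480 = 53.33 mm from the vertical weld.
Polar moment about centroid: J = I_x + I_y = [160³/12 + 2×160×80²] + [160×53.33² + 2(160³/12 + 160×26.67²)] = 3755000 mm³.
Direct shear f_v = P/L_w = 75.3×10³ / 480 = 156.9 N/mm (vertical).
Torsion M = P·e = 75.3×10³ × 175 = 13178000 N·mm.
Critical point at (x, y) = (106.7, 80) from centroid. f_tx = M·y/J = 280.8 N/mm; f_ty = M·x/J = 374.4 N/mm.
Resultant f_max = √[f_tx² + (f_v + f_ty)²] = √[280.8² + (156.9 + 374.4)²] = 600.9 N/mm.
Capacity per unit length: φr_n = 0.75 × 0.6 × 430 × (0.707 × 8) = 1094 N/mm.
600.9 ≤ 1094 → adequate.

f_max ≈ 601 N/mm; adequate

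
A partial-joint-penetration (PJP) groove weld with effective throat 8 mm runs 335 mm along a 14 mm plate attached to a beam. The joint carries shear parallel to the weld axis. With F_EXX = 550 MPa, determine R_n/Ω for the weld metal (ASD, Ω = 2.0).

R_n/Ω ≈ 442 kN

Effective throat (given) t_e = 8 mm.
A_we = 8 × 335 = 2680 mm².
F_nw = 0.6 F_EXX = 330 MPa.
R_n/Ω = (330 × 2680) / 2.0 × 10⁻³ = 442.2 kN.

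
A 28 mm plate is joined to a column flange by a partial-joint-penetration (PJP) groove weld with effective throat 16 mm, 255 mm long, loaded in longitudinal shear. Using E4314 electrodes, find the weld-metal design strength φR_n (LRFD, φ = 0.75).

φR_n ≈ 789 kN

E43XX → F_EXX = 430 MPa.
Effective throat (given) t_e = 16 mm.
A_we = 16 × 255 = 4080 mm².
F_nw = 0.6 F_EXX = 258 MPa.
φR_n = 0.75 × 258 × 4080 × 10⁻³ = 789.5 kN.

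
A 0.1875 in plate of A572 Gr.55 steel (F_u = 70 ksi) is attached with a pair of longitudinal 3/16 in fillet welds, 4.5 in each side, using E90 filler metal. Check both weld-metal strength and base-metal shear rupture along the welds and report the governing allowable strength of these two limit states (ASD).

R_n/Ω ≈ 32.2 kips (weld metal governs)

E90XX → F_EXX = 90 ksi.
t_e = 0.707 × 0.1875 = 0.1326 in; L = 9 in.
Weld metal: R_n/Ω = (1/2.0) × 0.6 × 90 × 0.1326 × 9 = 32.21 kips.
Base metal (shear rupture): R_n/Ω = (1/2.0) × 0.6 × 70 × 0.1875 × 9 = 35.44 kips.
Governing: weld metal.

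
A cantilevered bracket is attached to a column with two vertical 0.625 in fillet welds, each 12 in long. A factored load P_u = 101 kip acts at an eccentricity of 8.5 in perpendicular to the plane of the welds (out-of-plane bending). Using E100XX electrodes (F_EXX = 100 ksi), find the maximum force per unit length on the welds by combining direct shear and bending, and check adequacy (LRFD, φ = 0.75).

f_max ≈ 18.4 kip/in; adequate

L_w = 2 × 12 = 24 in; section modulus (unit throat) S = 2 × L²/6 = 48 in².
Direct shear f_v = P/L_w = 101/24 = 4.208 kip/in.
Moment M = P × e = 101 × 8.5 = 858.5 kip·in; bending f_b = M/S = 17.89 kip/in.
f_max = √(f_v² + f_b²) = √(4.208² + 17.89²) = 18.37 kip/in.
φr_n = 0.75 × 0.6 × 100 × (0.707 × 0.625) = 19.88 kip/in → adequate.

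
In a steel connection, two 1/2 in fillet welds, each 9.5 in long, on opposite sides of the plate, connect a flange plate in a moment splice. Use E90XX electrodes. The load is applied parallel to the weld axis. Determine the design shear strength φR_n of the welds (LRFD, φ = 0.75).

φR_n ≈ 272 kip

E90XX → F_EXX = 90 ksi.
Effective throat t_e = 0.707 × 0.5 = 0.3535 in.
Total length L = 19 in; A_we = 0.3535 × 19 = 6.716 in².
F_nw = 0.6 F_EXX = 0.6 × 90 = 54 ksi.
φR_n = 0.75 × 54 × 6.716 = 272 kip.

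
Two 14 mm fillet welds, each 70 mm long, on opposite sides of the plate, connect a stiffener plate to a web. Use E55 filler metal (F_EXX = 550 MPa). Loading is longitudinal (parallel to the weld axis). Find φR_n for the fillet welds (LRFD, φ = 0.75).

φR_n ≈ 343 kN

Effective throat t_e = 0.707 × 14 = 9.898 mm.
Total length L = 140 mm; A_we = 9.898 × 140 = 1386 mm².
F_nw = 0.6 F_EXX = 0.6 × 550 = 330 MPa.
φR_n = 0.75 × 330 × 1386 × 10⁻³ = 343 kN.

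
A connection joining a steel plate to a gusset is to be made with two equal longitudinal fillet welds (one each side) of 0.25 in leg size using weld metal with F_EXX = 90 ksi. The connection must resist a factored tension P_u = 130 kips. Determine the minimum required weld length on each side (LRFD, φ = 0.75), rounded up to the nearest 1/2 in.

Throat t_e = 0.707 × 0.25 = 0.1767 in.
φr_n = 0.75 × 0.6 × 90 × 0.1767 = 7.158 kips/in.
L_req = P_u / φr_n = 130 / 7.158 = 18.16 in total.
Per side: 18.16 / 2 = 9.08 in.
Round up → use L = 9.5 in on each side.

L = 9.5 in on each side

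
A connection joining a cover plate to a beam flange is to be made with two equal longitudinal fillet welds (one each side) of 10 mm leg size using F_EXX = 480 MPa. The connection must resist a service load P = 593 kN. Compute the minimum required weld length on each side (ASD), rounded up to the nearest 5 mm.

L = 295 mm on each side

Throat t_e = 0.707 × 10 = 7.07 mm.
r_n/Ω = (0.6 × 480 × 7.07) / 2.0 = 1018 N/mm = 1.018 kN/mm.
L_req = P / (r_n/Ω) = 593 / 1.018 = 582.5 mm total.
Per side: 582.5 / 2 = 291.2 mm.
Round up → use L = 295 mm on each side.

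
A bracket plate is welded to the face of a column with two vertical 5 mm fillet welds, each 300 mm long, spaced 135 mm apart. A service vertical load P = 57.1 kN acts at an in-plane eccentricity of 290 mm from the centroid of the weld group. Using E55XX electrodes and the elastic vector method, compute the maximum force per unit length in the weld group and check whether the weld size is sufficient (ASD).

E55XX → F_EXX = 550 MPa.
Total weld length L_w = 600 mm. Treat welds as unit-width lines.
Polar moment about centroid: J = 2[d³/12 + d(b/2)²] = 2[300³/12 + 300×67.5²] = 7234000 mm³.
Direct shear f_v = P/L_w = 57.1×10³ / 600 = 95.17 N/mm (vertical).
Torsion M = P·e = 57.1×10³ × 290 = 16559000 N·mm.
Critical point at (x, y) = (67.5, 150) from centroid. f_tx = M·y/J = 343.4 N/mm; f_ty = M·x/J = 154.5 N/mm.
Resultant f_max = √[f_tx² + (f_v + f_ty)²] = √[343.4² + (95.17 + 154.5)²] = 424.6 N/mm.
Capacity per unit length: r_n/Ω = (1/2.0) × 0.6 × 550 × (0.707 × 5) = 583.3 N/mm.
424.6 ≤ 583.3 → adequate.

f_max ≈ 425 N/mm; adequate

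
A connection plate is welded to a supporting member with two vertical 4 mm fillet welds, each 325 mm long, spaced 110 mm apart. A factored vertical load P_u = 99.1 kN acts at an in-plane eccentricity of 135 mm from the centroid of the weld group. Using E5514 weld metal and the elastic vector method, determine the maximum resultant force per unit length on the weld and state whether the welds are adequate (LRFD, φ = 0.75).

E55XX → F_EXX = 550 MPa.
Total weld length L_w = 650 mm. Treat welds as unit-width lines.
Polar moment about centroid: J = 2[d³/12 + d(b/2)²] = 2[325³/12 + 325×55²] = 7688000 mm³.
Direct shear f_v = P/L_w = 99.1×10³ / 650 = 152.5 N/mm (vertical).
Torsion M = P·e = 99.1×10³ × 135 = 13378000 N·mm.
Critical point at (x, y) = (55, 162.5) from centroid. f_tx = M·y/J = 282.8 N/mm; f_ty = M·x/J = 95.71 N/mm.
Resultant f_max = √[f_tx² + (f_v + f_ty)²] = √[282.8² + (152.5 + 95.71)²] = 376.2 N/mm.
Capacity per unit length: φr_n = 0.75 × 0.6 × 550 × (0.707 × 4) = 699.9 N/mm.
376.2 ≤ 699.9 → adequate.

f_max ≈ 376 N/mm; adequate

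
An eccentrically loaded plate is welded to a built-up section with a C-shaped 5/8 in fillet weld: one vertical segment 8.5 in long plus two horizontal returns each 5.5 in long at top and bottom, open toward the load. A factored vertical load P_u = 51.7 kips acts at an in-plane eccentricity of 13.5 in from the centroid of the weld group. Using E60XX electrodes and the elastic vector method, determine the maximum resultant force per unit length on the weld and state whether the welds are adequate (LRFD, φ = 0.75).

f_max ≈ 14.8 kip/in; NOT adequate

E60XX → F_EXX = 60 ksi.
Total weld length L_w = 19.5 in. Treat welds as unit-width lines.
Centroid: x̄ = 2×5.5×2.75 / 19.5 = 1.551 in from the vertical weld.
Polar moment about centroid: J = I_x + I_y = [8.5³/12 + 2×5.5×4.25²] + [8.5×1.551² + 2(5.5³/12 + 5.5×1.199²)] = 313.9 in³.
Direct shear f_v = P/L_w = 51.7 / 19.5 = 2.651 kip/in (vertical).
Torsion M = P·e = 51.7 × 13.5 = 697.95 kip·in.
Critical point at (x, y) = (3.949, 4.25) from centroid. f_tx = M·y/J = 9.451 kip/in; f_ty = M·x/J = 8.781 kip/in.
Resultant f_max = √[f_tx² + (f_v + f_ty)²] = √[9.451² + (2.651 + 8.781)²] = 14.83 kip/in.
Capacity per unit length: φr_n = 0.75 × 0.6 × 60 × (0.707 × 0.625) = 11.93 kip/in.
14.83 > 11.93 → NOT adequate.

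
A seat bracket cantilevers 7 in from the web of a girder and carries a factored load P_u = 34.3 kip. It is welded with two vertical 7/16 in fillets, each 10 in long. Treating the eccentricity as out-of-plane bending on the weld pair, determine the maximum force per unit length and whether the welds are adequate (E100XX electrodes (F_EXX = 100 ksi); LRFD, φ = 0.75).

f_max ≈ 7.4 kip/in; adequate

L_w = 2 × 10 = 20 in; section modulus (unit throat) S = 2 × L²/6 = 33.33 in².
Direct shear f_v = P/L_w = 34.3/20 = 1.715 kip/in.
Moment M = P × e = 34.3 × 7 = 240.1 kip·in; bending f_b = M/S = 7.203 kip/in.
f_max = √(f_v² + f_b²) = √(1.715² + 7.203²) = 7.404 kip/in.
φr_n = 0.75 × 0.6 × 100 × (0.707 × 0.4375) = 13.92 kip/in → adequate.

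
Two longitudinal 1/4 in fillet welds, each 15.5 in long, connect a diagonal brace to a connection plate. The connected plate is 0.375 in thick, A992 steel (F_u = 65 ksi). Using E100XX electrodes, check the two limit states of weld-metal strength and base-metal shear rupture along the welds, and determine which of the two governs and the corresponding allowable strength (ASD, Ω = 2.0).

E100XX → F_EXX = 100 ksi.
t_e = 0.707 × 0.25 = 0.1767 in; L = 31 in.
Weld metal: R_n/Ω = (1/2.0) × 0.6 × 100 × 0.1767 × 31 = 164.4 kip.
Base metal (shear rupture): R_n/Ω = (1/2.0) × 0.6 × 65 × 0.375 × 31 = 226.7 kip.
Governing: weld metal.

R_n/Ω ≈ 164 kip (weld metal governs)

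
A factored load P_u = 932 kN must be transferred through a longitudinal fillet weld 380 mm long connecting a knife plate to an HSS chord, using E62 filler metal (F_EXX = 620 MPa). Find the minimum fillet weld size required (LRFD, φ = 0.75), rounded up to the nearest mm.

Total weld length L = 380 mm.
Required throat t_e = P_u / (φ × 0.6 F_EXX × L) = 932 / (0.75 × 0.6 × 620 × 380 × 10⁻³) = 8.791 mm.
Required leg w = t_e / 0.707 = 12.43 mm → use 13 mm.

w = 13 mm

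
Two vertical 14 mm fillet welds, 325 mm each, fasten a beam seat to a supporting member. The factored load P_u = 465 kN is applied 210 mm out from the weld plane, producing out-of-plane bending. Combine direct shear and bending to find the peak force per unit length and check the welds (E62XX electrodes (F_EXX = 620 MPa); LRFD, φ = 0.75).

L_w = 2 × 325 = 650 mm; section modulus (unit throat) S = 2 × L²/6 = 35210 mm².
Direct shear f_v = P/L_w = 465×10³/650 = 715.4 N/mm.
Moment M = P × e = 465×10³ × 210 = 97650000 N·mm; bending f_b = M/S = 2773 N/mm.
f_max = √(f_v² + f_b²) = √(715.4² + 2773²) = 2864 N/mm.
φr_n = 0.75 × 0.6 × 620 × (0.707 × 14) = 2762 N/mm → NOT adequate.

f_max ≈ 2860 N/mm; NOT adequate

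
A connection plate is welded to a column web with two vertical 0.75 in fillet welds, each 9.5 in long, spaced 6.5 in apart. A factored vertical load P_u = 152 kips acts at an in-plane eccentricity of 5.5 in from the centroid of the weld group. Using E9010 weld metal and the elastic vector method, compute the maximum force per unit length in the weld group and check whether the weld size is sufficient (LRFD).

E90XX → F_EXX = 90 ksi.
Total weld length L_w = 19 in. Treat welds as unit-width lines.
Polar moment about centroid: J = 2[d³/12 + d(b/2)²] = 2[9.5³/12 + 9.5×3.25²] = 343.6 in³.
Direct shear f_v = P/L_w = 152 / 19 = 8 kip/in (vertical).
Torsion M = P·e = 152 × 5.5 = 836 kip·in.
Critical point at (x, y) = (3.25, 4.75) from centroid. f_tx = M·y/J = 11.56 kip/in; f_ty = M·x/J = 7.908 kip/in.
Resultant f_max = √[f_tx² + (f_v + f_ty)²] = √[11.56² + (8 + 7.908)²] = 19.66 kip/in.
Capacity per unit length: φr_n = 0.75 × 0.6 × 90 × (0.707 × 0.75) = 21.48 kip/in.
19.66 ≤ 21.48 → adequate.

f_max ≈ 19.7 kip/in; adequate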